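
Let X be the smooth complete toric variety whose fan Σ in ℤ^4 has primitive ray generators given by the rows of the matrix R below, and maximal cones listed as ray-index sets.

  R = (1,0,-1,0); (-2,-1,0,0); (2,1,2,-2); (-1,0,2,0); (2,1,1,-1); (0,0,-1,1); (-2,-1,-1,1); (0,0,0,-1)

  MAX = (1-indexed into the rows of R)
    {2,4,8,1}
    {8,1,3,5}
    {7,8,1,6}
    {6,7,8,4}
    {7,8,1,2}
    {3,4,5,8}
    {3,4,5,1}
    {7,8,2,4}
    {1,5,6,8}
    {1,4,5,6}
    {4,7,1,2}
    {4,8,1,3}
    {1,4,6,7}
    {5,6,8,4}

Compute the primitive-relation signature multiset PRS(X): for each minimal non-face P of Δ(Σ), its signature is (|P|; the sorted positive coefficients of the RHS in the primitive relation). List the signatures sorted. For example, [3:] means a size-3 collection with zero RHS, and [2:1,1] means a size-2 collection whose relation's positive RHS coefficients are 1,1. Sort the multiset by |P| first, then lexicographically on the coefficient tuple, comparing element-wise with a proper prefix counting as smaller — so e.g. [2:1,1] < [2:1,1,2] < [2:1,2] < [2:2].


9 minimal non-faces of Δ(Σ) (on 8 rays):

  • {5,7}:  v_{5} + v_{7} = 0  so sig = [2:]
  • {2,6}:  v_{2} + v_{6} = v_{7}  so sig = [2:1]
  • {3,6}:  v_{3} + v_{6} = v_{5}  so sig = [2:1]
  • {2,5}:  v_{2} + v_{5} = v_{1} + v_{4} + v_{8}  so sig = [2:1,1,1]
  • {3,7}:  v_{3} + v_{7} = v_{1} + v_{4} + v_{8}  so sig = [2:1,1,1]
  • {2,3}:  v_{2} + v_{3} = 2·v_{1} + 2·v_{4} + 2·v_{8}  so sig = [2:2,2,2]
  • {1,4,6,8}:  v_{1} + v_{4} + v_{6} + v_{8} = 0  so sig = [4:]
  • {1,4,5,8}:  v_{1} + v_{4} + v_{5} + v_{8} = v_{3}  so sig = [4:1]
  • {1,4,7,8}:  v_{1} + v_{4} + v_{7} + v_{8} = v_{2}  so sig = [4:1]

Sorted signature multiset PRS(X):
{ [2:],  [2:1] ×2,  [2:1,1,1] ×2,  [2:2,2,2],  [4:],  [4:1] ×2 }


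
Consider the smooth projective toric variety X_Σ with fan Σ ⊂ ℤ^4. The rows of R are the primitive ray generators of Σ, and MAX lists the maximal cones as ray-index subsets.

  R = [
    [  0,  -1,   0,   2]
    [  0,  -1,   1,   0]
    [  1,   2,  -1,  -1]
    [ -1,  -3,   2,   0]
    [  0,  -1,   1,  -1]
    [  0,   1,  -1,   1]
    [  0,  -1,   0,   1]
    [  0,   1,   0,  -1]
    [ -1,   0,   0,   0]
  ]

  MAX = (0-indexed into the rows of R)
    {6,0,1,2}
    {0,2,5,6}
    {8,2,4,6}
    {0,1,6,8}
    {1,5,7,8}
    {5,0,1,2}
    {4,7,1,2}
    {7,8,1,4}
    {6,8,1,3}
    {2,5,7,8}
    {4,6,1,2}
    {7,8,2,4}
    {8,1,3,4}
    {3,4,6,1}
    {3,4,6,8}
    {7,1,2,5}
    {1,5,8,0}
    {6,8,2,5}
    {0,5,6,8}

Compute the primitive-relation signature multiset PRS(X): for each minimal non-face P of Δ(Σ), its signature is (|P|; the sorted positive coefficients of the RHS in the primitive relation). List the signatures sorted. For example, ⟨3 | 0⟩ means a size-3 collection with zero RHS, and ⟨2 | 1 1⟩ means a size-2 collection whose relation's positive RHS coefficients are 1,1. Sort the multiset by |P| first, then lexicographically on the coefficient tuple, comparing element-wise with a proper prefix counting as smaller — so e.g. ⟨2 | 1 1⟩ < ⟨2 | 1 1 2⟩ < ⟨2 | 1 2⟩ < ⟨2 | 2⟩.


12 minimal non-faces of Δ(Σ) (on 9 rays):

  {4,5}:  v_{4} + v_{5} = 0  ⟹  sig = ⟨2 | 0⟩
  {6,7}:  v_{6} + v_{7} = 0  ⟹  sig = ⟨2 | 0⟩
  {2,3}:  v_{2} + v_{3} = v_{4}  ⟹  sig = ⟨2 | 1⟩
  {0,4}:  v_{0} + v_{4} = v_{1} + v_{6}  ⟹  sig = ⟨2 | 1 1⟩
  {0,7}:  v_{0} + v_{7} = v_{1} + v_{5}  ⟹  sig = ⟨2 | 1 1⟩
  {3,5}:  v_{3} + v_{5} = v_{1} + v_{6} + v_{8}  ⟹  sig = ⟨2 | 1 1 1⟩
  {3,7}:  v_{3} + v_{7} = v_{1} + v_{4} + v_{8}  ⟹  sig = ⟨2 | 1 1 1⟩
  {0,3}:  v_{0} + v_{3} = 2·v_{1} + 2·v_{6} + v_{8}  ⟹  sig = ⟨2 | 1 2 2⟩
  {0,2,8}:  v_{0} + v_{2} + v_{8} = v_{5}  ⟹  sig = ⟨3 | 1⟩
  {1,2,8}:  v_{1} + v_{2} + v_{8} = v_{7}  ⟹  sig = ⟨3 | 1⟩
  {1,5,6}:  v_{1} + v_{5} + v_{6} = v_{0}  ⟹  sig = ⟨3 | 1⟩
  {1,4,6,8}:  v_{1} + v_{4} + v_{6} + v_{8} = v_{3}  ⟹  sig = ⟨4 | 1⟩

Hence PRS(X_Σ) =
[⟨2 | 0⟩, ⟨2 | 0⟩, ⟨2 | 1⟩, ⟨2 | 1 1⟩, ⟨2 | 1 1⟩, ⟨2 | 1 1 1⟩, ⟨2 | 1 1 1⟩, ⟨2 | 1 2 2⟩, ⟨3 | 1⟩, ⟨3 | 1⟩, ⟨3 | 1⟩, ⟨4 | 1⟩]


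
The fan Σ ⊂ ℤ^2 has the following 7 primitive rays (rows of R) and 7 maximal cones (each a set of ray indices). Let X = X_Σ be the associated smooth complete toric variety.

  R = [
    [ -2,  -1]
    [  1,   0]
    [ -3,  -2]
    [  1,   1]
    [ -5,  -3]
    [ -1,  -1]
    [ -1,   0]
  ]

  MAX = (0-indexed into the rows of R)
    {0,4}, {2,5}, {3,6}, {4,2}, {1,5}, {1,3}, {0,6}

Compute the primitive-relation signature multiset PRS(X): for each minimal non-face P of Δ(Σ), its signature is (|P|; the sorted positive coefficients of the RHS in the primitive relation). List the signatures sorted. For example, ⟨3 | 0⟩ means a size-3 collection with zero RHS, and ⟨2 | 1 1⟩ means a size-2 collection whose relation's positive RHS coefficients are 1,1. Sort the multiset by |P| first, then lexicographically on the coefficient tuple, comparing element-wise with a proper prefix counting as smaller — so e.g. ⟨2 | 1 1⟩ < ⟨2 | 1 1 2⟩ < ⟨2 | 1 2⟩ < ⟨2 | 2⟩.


14 collections generate NE(X_Σ); each relation:

  {1,6}:  v_{1} + v_{6} = 0  →  sig = ⟨2 | 0⟩
  {3,5}:  v_{3} + v_{5} = 0  →  sig = ⟨2 | 0⟩
  {0,1}:  v_{0} + v_{1} = v_{5}  →  sig = ⟨2 | 1⟩
  {0,2}:  v_{0} + v_{2} = v_{4}  →  sig = ⟨2 | 1⟩
  {0,3}:  v_{0} + v_{3} = v_{6}  →  sig = ⟨2 | 1⟩
  {0,5}:  v_{0} + v_{5} = v_{2}  →  sig = ⟨2 | 1⟩
  {2,3}:  v_{2} + v_{3} = v_{0}  →  sig = ⟨2 | 1⟩
  {5,6}:  v_{5} + v_{6} = v_{0}  →  sig = ⟨2 | 1⟩
  {1,4}:  v_{1} + v_{4} = v_{2} + v_{5}  →  sig = ⟨2 | 1 1⟩
  {1,2}:  v_{1} + v_{2} = 2·v_{5}  →  sig = ⟨2 | 2⟩
  {2,6}:  v_{2} + v_{6} = 2·v_{0}  →  sig = ⟨2 | 2⟩
  {3,4}:  v_{3} + v_{4} = 2·v_{0}  →  sig = ⟨2 | 2⟩
  {4,5}:  v_{4} + v_{5} = 2·v_{2}  →  sig = ⟨2 | 2⟩
  {4,6}:  v_{4} + v_{6} = 3·v_{0}  →  sig = ⟨2 | 3⟩

Hence PRS(X_Σ) =
[⟨2 | 0⟩, ⟨2 | 0⟩, ⟨2 | 1⟩, ⟨2 | 1⟩, ⟨2 | 1⟩, ⟨2 | 1⟩, ⟨2 | 1⟩, ⟨2 | 1⟩, ⟨2 | 1 1⟩, ⟨2 | 2⟩, ⟨2 | 2⟩, ⟨2 | 2⟩, ⟨2 | 2⟩, ⟨2 | 3⟩]


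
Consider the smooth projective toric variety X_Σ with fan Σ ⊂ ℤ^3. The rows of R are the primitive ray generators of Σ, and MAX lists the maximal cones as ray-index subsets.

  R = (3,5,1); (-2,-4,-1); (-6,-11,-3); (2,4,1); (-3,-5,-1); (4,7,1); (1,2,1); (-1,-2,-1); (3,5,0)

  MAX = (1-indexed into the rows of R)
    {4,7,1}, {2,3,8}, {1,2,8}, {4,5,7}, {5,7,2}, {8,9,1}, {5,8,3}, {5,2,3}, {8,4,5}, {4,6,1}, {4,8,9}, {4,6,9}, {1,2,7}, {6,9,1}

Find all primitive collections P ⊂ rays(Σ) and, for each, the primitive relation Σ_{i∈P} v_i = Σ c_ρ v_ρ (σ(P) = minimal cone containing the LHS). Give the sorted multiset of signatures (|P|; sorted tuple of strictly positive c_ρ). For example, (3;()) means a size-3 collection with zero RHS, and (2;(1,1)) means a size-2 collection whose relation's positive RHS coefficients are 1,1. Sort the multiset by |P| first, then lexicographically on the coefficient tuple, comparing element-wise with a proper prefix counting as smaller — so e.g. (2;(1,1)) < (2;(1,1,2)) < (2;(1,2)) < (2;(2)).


|primitive collections| = 18. Relations:

  P={1,5}:  v_{1} + v_{5} = 0  so sig = (2;())
  P={2,4}:  v_{2} + v_{4} = 0  so sig = (2;())
  P={7,8}:  v_{7} + v_{8} = 0  so sig = (2;())
  P={6,8}:  v_{6} + v_{8} = v_{9}  so sig = (2;(1))
  P={7,9}:  v_{7} + v_{9} = v_{6}  so sig = (2;(1))
  P={1,3}:  v_{1} + v_{3} = v_{2} + v_{8}  so sig = (2;(1,1))
  P={2,6}:  v_{2} + v_{6} = v_{1} + v_{8}  so sig = (2;(1,1))
  P={3,4}:  v_{3} + v_{4} = v_{5} + v_{8}  so sig = (2;(1,1))
  P={3,7}:  v_{3} + v_{7} = v_{2} + v_{5}  so sig = (2;(1,1))
  P={5,6}:  v_{5} + v_{6} = v_{4} + v_{8}  so sig = (2;(1,1))
  P={6,7}:  v_{6} + v_{7} = v_{1} + v_{4}  so sig = (2;(1,1))
  P={2,9}:  v_{2} + v_{9} = v_{1} + 2·v_{8}  so sig = (2;(1,2))
  P={5,9}:  v_{5} + v_{9} = v_{4} + 2·v_{8}  so sig = (2;(1,2))
  P={3,6}:  v_{3} + v_{6} = 2·v_{8}  so sig = (2;(2))
  P={3,9}:  v_{3} + v_{9} = 3·v_{8}  so sig = (2;(3))
  P={1,4,8}:  v_{1} + v_{4} + v_{8} = v_{6}  so sig = (3;(1))
  P={2,5,8}:  v_{2} + v_{5} + v_{8} = v_{3}  so sig = (3;(1))
  P={1,4,9}:  v_{1} + v_{4} + v_{9} = 2·v_{6}  so sig = (3;(2))

Signatures (|P|; sorted positive RHS coefficients), sorted:
    |P|=2: 15 collections, coeffs (), (), (), (1), (1), (1,1), (1,1), (1,1), (1,1), (1,1), (1,1), (1,2), (1,2), (2), (3)
    |P|=3: 3 collections, coeffs (1), (1), (2)


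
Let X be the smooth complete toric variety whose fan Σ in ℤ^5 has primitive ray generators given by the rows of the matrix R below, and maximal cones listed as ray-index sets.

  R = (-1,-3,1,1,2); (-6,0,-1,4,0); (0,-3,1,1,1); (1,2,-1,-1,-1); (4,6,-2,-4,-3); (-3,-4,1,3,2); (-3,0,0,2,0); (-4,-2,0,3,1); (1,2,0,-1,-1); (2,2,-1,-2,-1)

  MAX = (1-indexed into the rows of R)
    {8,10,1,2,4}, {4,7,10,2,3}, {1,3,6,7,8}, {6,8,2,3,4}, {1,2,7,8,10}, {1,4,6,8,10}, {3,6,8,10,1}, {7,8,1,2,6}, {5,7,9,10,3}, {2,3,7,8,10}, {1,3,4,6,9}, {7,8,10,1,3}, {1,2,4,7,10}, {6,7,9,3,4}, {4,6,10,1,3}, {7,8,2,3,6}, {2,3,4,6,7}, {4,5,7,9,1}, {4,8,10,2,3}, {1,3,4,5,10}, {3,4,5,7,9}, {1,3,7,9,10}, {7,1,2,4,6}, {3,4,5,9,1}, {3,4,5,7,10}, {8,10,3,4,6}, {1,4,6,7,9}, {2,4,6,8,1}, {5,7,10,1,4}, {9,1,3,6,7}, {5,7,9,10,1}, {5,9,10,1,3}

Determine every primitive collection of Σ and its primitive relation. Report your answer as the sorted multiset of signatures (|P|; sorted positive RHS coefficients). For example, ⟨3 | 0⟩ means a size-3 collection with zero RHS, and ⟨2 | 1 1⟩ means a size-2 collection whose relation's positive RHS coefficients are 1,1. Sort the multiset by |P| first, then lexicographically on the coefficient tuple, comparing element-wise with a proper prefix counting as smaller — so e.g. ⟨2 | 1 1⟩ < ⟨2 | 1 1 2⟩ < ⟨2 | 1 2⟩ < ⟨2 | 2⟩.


Σ has 14 primitive collections:

  P = {5,6}:  v_{5} + v_{6} = v_{4}  ⟹  sig = ⟨2 | 1⟩
  P = {8,9}:  v_{8} + v_{9} = v_{7}  ⟹  sig = ⟨2 | 1⟩
  P = {5,8}:  v_{5} + v_{8} = v_{4} + v_{7} + v_{10}  ⟹  sig = ⟨2 | 1 1 1⟩
  P = {2,9}:  v_{2} + v_{9} = v_{4} + 2·v_{7}  ⟹  sig = ⟨2 | 1 2⟩
  P = {2,5}:  v_{2} + v_{5} = 2·v_{4} + 2·v_{7} + v_{10}  ⟹  sig = ⟨2 | 1 2 2⟩
  P = {6,9,10}:  v_{6} + v_{9} + v_{10} = 0  ⟹  sig = ⟨3 | 0⟩
  P = {4,7,8}:  v_{4} + v_{7} + v_{8} = v_{2}  ⟹  sig = ⟨3 | 1⟩
  P = {4,9,10}:  v_{4} + v_{9} + v_{10} = v_{5}  ⟹  sig = ⟨3 | 1⟩
  P = {6,7,10}:  v_{6} + v_{7} + v_{10} = v_{8}  ⟹  sig = ⟨3 | 1⟩
  P = {1,2,3}:  v_{1} + v_{2} + v_{3} = v_{6} + v_{8}  ⟹  sig = ⟨3 | 1 1⟩
  P = {2,6,10}:  v_{2} + v_{6} + v_{10} = v_{4} + 2·v_{8}  ⟹  sig = ⟨3 | 1 2⟩
  P = {1,3,5,7}:  v_{1} + v_{3} + v_{5} + v_{7} = 0  ⟹  sig = ⟨4 | 0⟩
  P = {1,3,4,7}:  v_{1} + v_{3} + v_{4} + v_{7} = v_{6}  ⟹  sig = ⟨4 | 1⟩
  P = {1,3,4,8}:  v_{1} + v_{3} + v_{4} + v_{8} = 2·v_{6} + v_{10}  ⟹  sig = ⟨4 | 1 2⟩

so the primitive-relation signature multiset is
    ⟨2 | 1⟩
    ⟨2 | 1⟩
    ⟨2 | 1 1 1⟩
    ⟨2 | 1 2⟩
    ⟨2 | 1 2 2⟩
    ⟨3 | 0⟩
    ⟨3 | 1⟩
    ⟨3 | 1⟩
    ⟨3 | 1⟩
    ⟨3 | 1 1⟩
    ⟨3 | 1 2⟩
    ⟨4 | 0⟩
    ⟨4 | 1⟩
    ⟨4 | 1 2⟩


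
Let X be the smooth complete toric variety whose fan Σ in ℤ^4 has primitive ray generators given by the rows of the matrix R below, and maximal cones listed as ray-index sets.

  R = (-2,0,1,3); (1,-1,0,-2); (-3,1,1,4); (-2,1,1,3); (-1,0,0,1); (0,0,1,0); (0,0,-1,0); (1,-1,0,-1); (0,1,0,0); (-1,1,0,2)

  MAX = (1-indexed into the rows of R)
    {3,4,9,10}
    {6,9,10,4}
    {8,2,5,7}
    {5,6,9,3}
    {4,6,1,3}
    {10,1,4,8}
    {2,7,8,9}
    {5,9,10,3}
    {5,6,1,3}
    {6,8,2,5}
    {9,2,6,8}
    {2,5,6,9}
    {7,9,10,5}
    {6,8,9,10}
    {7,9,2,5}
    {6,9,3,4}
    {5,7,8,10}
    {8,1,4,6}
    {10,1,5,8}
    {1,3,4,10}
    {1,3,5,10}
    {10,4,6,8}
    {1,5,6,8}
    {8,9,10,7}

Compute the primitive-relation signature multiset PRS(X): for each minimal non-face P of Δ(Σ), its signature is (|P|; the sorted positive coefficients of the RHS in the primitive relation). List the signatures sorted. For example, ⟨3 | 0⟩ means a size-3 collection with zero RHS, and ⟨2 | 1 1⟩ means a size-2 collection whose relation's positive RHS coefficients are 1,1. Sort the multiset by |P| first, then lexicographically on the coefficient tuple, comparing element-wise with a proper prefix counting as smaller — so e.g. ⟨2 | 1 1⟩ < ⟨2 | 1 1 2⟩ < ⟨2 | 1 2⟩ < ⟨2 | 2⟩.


Σ has 16 primitive collections:

  P = {2,10}:  v_{2} + v_{10} = 0  so sig = ⟨2 | 0⟩
  P = {6,7}:  v_{6} + v_{7} = 0  so sig = ⟨2 | 0⟩
  P = {1,9}:  v_{1} + v_{9} = v_{4}  so sig = ⟨2 | 1⟩
  P = {3,8}:  v_{3} + v_{8} = v_{1}  so sig = ⟨2 | 1⟩
  P = {4,5}:  v_{4} + v_{5} = v_{3}  so sig = ⟨2 | 1⟩
  P = {2,4}:  v_{2} + v_{4} = v_{5} + v_{6}  so sig = ⟨2 | 1 1⟩
  P = {4,7}:  v_{4} + v_{7} = v_{5} + v_{10}  so sig = ⟨2 | 1 1⟩
  P = {1,2}:  v_{1} + v_{2} = 2·v_{5} + v_{6} + v_{8}  so sig = ⟨2 | 1 1 2⟩
  P = {1,7}:  v_{1} + v_{7} = 2·v_{5} + v_{8} + v_{10}  so sig = ⟨2 | 1 1 2⟩
  P = {2,3}:  v_{2} + v_{3} = 2·v_{5} + v_{6}  so sig = ⟨2 | 1 2⟩
  P = {3,7}:  v_{3} + v_{7} = 2·v_{5} + v_{10}  so sig = ⟨2 | 1 2⟩
  P = {5,8,9}:  v_{5} + v_{8} + v_{9} = 0  so sig = ⟨3 | 0⟩
  P = {5,6,10}:  v_{5} + v_{6} + v_{10} = v_{4}  so sig = ⟨3 | 1⟩
  P = {4,8,9}:  v_{4} + v_{8} + v_{9} = v_{6} + v_{10}  so sig = ⟨3 | 1 1⟩
  P = {1,6,10}:  v_{1} + v_{6} + v_{10} = 2·v_{4} + v_{8}  so sig = ⟨3 | 1 2⟩
  P = {3,6,10}:  v_{3} + v_{6} + v_{10} = 2·v_{4}  so sig = ⟨3 | 2⟩

so the primitive-relation signature multiset is
{ ⟨2 | 0⟩ ×2,  ⟨2 | 1⟩ ×3,  ⟨2 | 1 1⟩ ×2,  ⟨2 | 1 1 2⟩ ×2,  ⟨2 | 1 2⟩ ×2,  ⟨3 | 0⟩,  ⟨3 | 1⟩,  ⟨3 | 1 1⟩,  ⟨3 | 1 2⟩,  ⟨3 | 2⟩ }


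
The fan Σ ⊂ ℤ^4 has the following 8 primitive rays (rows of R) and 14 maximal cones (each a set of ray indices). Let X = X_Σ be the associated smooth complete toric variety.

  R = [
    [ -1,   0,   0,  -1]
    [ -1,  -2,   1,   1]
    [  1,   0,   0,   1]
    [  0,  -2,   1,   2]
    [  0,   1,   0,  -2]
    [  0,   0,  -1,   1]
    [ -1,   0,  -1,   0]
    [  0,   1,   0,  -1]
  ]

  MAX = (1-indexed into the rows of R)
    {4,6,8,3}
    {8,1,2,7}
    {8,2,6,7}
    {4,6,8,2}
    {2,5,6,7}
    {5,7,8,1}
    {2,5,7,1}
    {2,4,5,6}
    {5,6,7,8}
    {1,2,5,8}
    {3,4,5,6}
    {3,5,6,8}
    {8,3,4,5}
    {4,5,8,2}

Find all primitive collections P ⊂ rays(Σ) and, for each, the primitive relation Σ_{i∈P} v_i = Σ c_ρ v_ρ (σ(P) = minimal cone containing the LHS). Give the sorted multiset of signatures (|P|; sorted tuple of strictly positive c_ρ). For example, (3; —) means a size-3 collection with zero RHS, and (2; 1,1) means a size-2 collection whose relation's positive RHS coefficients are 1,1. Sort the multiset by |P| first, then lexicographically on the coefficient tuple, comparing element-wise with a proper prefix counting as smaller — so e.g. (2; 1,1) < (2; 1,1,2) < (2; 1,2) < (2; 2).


The 9 primitive collections of Σ (r=8, n=4):

  • {1,3}:  v_{1} + v_{3} = 0  ⟹  sig = (2; —)
  • {1,4}:  v_{1} + v_{4} = v_{2}  ⟹  sig = (2; 1)
  • {1,6}:  v_{1} + v_{6} = v_{7}  ⟹  sig = (2; 1)
  • {2,3}:  v_{2} + v_{3} = v_{4}  ⟹  sig = (2; 1)
  • {3,7}:  v_{3} + v_{7} = v_{6}  ⟹  sig = (2; 1)
  • {4,7}:  v_{4} + v_{7} = v_{2} + v_{6}  ⟹  sig = (2; 1,1)
  • {4,5,6,8}:  v_{4} + v_{5} + v_{6} + v_{8} = 0  ⟹  sig = (4; —)
  • {2,5,6,8}:  v_{2} + v_{5} + v_{6} + v_{8} = v_{1}  ⟹  sig = (4; 1)
  • {2,5,7,8}:  v_{2} + v_{5} + v_{7} + v_{8} = 2·v_{1}  ⟹  sig = (4; 2)

Signatures (|P|; sorted positive RHS coefficients), sorted:
    (2; —)
    (2; 1)
    (2; 1)
    (2; 1)
    (2; 1)
    (2; 1,1)
    (4; —)
    (4; 1)
    (4; 2)


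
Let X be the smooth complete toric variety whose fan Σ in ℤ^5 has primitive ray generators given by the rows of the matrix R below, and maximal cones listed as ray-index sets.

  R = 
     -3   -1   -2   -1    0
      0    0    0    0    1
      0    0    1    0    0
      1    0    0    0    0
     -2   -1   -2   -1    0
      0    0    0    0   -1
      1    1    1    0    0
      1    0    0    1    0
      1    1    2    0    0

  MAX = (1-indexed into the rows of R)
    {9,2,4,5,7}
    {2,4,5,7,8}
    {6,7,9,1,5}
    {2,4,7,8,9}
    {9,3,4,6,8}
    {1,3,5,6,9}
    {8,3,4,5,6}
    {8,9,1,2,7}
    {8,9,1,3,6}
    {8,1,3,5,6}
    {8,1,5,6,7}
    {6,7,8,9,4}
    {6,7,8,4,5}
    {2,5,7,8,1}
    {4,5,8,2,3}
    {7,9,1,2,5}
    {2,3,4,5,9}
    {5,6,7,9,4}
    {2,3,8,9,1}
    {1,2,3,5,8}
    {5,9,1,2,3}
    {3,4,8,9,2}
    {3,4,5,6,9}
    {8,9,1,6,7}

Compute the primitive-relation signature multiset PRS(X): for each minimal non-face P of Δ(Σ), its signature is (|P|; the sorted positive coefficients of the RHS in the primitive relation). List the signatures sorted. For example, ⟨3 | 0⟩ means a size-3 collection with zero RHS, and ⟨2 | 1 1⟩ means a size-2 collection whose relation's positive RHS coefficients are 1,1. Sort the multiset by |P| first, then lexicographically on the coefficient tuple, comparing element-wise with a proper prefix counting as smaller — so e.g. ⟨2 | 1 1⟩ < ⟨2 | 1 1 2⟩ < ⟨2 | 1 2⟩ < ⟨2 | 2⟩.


Minimal non-faces — 4 found among 9 rays, 24 max cones:

  P = {2,6}:  v_{2} + v_{6} = 0  ⇒ sig = ⟨2 | 0⟩
  P = {1,4}:  v_{1} + v_{4} = v_{5}  ⇒ sig = ⟨2 | 1⟩
  P = {3,7}:  v_{3} + v_{7} = v_{9}  ⇒ sig = ⟨2 | 1⟩
  P = {5,8,9}:  v_{5} + v_{8} + v_{9} = 0  ⇒ sig = ⟨3 | 0⟩

Hence PRS(X_Σ) =
[⟨2 | 0⟩, ⟨2 | 1⟩, ⟨2 | 1⟩, ⟨3 | 0⟩]


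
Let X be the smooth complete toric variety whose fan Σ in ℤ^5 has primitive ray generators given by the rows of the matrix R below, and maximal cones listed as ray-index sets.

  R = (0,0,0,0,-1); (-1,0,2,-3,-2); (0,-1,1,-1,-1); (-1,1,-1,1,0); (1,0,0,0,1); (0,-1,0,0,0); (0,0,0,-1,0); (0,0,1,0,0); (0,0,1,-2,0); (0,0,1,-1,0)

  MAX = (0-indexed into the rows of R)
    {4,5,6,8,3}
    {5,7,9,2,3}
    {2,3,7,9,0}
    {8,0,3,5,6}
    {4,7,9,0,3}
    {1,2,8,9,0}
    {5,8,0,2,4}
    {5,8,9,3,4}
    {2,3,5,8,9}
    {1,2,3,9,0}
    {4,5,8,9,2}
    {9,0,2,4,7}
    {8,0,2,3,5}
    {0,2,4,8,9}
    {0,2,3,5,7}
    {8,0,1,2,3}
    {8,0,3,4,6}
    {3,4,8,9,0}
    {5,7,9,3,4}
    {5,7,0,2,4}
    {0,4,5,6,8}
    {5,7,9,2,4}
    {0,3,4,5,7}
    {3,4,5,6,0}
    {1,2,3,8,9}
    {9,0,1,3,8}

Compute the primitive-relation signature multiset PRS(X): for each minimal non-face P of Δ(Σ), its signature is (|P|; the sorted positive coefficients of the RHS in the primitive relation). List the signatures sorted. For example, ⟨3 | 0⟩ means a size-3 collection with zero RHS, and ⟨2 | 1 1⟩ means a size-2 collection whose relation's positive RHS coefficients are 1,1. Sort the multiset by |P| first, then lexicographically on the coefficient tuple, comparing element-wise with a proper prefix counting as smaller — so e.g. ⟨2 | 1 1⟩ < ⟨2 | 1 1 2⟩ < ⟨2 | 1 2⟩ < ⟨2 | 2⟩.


Σ has 12 primitive collections:

  • {6,7}:  v_{6} + v_{7} = v_{9} ; sig = ⟨2 | 1⟩
  • {6,9}:  v_{6} + v_{9} = v_{8} ; sig = ⟨2 | 1⟩
  • {1,4}:  v_{1} + v_{4} = v_{0} + v_{8} + v_{9} ; sig = ⟨2 | 1 1 1⟩
  • {2,6}:  v_{2} + v_{6} = v_{0} + v_{5} + v_{8} ; sig = ⟨2 | 1 1 1⟩
  • {1,6}:  v_{1} + v_{6} = v_{0} + v_{2} + v_{3} + 2·v_{8} ; sig = ⟨2 | 1 1 1 2⟩
  • {1,7}:  v_{1} + v_{7} = v_{0} + v_{2} + v_{3} + 3·v_{9} ; sig = ⟨2 | 1 1 1 3⟩
  • {1,5}:  v_{1} + v_{5} = 2·v_{2} + v_{3} + v_{8} ; sig = ⟨2 | 1 1 2⟩
  • {7,8}:  v_{7} + v_{8} = 2·v_{9} ; sig = ⟨2 | 2⟩
  • {2,3,4}:  v_{2} + v_{3} + v_{4} = 0 ; sig = ⟨3 | 0⟩
  • {0,5,9}:  v_{0} + v_{5} + v_{9} = v_{2} ; sig = ⟨3 | 1⟩
  • {0,2,3,8,9}:  v_{0} + v_{2} + v_{3} + v_{8} + v_{9} = v_{1} ; sig = ⟨5 | 1⟩
  • {0,3,4,5,8}:  v_{0} + v_{3} + v_{4} + v_{5} + v_{8} = v_{6} ; sig = ⟨5 | 1⟩

Signatures (|P|; sorted positive RHS coefficients), sorted:
[⟨2 | 1⟩, ⟨2 | 1⟩, ⟨2 | 1 1 1⟩, ⟨2 | 1 1 1⟩, ⟨2 | 1 1 1 2⟩, ⟨2 | 1 1 1 3⟩, ⟨2 | 1 1 2⟩, ⟨2 | 2⟩, ⟨3 | 0⟩, ⟨3 | 1⟩, ⟨5 | 1⟩, ⟨5 | 1⟩]


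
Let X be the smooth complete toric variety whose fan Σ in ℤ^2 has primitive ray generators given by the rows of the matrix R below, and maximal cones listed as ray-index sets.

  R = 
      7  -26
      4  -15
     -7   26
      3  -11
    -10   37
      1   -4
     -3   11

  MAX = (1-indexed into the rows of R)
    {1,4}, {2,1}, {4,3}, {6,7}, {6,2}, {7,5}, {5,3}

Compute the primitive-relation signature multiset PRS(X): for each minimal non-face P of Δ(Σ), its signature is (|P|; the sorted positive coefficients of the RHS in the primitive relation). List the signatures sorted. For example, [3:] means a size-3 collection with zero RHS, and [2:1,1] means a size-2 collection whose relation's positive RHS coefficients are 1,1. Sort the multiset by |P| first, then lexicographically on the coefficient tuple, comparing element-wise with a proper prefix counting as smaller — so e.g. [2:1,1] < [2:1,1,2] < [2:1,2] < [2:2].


The 14 primitive collections of Σ (r=7, n=2):

  • {1,3}:  v_{1} + v_{3} = 0  ⟹  sig = [2:]
  • {4,7}:  v_{4} + v_{7} = 0  ⟹  sig = [2:]
  • {1,5}:  v_{1} + v_{5} = v_{7}  ⟹  sig = [2:1]
  • {1,7}:  v_{1} + v_{7} = v_{2}  ⟹  sig = [2:1]
  • {2,3}:  v_{2} + v_{3} = v_{7}  ⟹  sig = [2:1]
  • {2,4}:  v_{2} + v_{4} = v_{1}  ⟹  sig = [2:1]
  • {2,7}:  v_{2} + v_{7} = v_{6}  ⟹  sig = [2:1]
  • {3,7}:  v_{3} + v_{7} = v_{5}  ⟹  sig = [2:1]
  • {4,5}:  v_{4} + v_{5} = v_{3}  ⟹  sig = [2:1]
  • {4,6}:  v_{4} + v_{6} = v_{2}  ⟹  sig = [2:1]
  • {1,6}:  v_{1} + v_{6} = 2·v_{2}  ⟹  sig = [2:2]
  • {2,5}:  v_{2} + v_{5} = 2·v_{7}  ⟹  sig = [2:2]
  • {3,6}:  v_{3} + v_{6} = 2·v_{7}  ⟹  sig = [2:2]
  • {5,6}:  v_{5} + v_{6} = 3·v_{7}  ⟹  sig = [2:3]

so the primitive-relation signature multiset is
{ [2:] ×2,  [2:1] ×8,  [2:2] ×3,  [2:3] }


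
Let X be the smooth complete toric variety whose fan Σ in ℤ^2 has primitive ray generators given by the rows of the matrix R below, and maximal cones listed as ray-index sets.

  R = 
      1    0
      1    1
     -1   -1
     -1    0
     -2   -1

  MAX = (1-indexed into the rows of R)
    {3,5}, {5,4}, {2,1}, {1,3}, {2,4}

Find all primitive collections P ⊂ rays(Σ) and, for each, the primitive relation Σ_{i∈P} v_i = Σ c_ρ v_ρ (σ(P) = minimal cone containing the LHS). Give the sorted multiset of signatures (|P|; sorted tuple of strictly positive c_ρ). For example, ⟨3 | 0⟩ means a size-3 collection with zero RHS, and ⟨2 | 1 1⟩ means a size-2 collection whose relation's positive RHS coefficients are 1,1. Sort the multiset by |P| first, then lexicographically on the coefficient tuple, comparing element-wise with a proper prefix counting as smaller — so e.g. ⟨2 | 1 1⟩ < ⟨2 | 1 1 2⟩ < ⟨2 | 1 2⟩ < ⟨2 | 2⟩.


5 collections generate NE(X_Σ); each relation:

  P = {1,4}:  v_{1} + v_{4} = 0  ⟹  sig = ⟨2 | 0⟩
  P = {2,3}:  v_{2} + v_{3} = 0  ⟹  sig = ⟨2 | 0⟩
  P = {1,5}:  v_{1} + v_{5} = v_{3}  ⟹  sig = ⟨2 | 1⟩
  P = {2,5}:  v_{2} + v_{5} = v_{4}  ⟹  sig = ⟨2 | 1⟩
  P = {3,4}:  v_{3} + v_{4} = v_{5}  ⟹  sig = ⟨2 | 1⟩

so the primitive-relation signature multiset is
{ ⟨2 | 0⟩ ×2,  ⟨2 | 1⟩ ×3 }


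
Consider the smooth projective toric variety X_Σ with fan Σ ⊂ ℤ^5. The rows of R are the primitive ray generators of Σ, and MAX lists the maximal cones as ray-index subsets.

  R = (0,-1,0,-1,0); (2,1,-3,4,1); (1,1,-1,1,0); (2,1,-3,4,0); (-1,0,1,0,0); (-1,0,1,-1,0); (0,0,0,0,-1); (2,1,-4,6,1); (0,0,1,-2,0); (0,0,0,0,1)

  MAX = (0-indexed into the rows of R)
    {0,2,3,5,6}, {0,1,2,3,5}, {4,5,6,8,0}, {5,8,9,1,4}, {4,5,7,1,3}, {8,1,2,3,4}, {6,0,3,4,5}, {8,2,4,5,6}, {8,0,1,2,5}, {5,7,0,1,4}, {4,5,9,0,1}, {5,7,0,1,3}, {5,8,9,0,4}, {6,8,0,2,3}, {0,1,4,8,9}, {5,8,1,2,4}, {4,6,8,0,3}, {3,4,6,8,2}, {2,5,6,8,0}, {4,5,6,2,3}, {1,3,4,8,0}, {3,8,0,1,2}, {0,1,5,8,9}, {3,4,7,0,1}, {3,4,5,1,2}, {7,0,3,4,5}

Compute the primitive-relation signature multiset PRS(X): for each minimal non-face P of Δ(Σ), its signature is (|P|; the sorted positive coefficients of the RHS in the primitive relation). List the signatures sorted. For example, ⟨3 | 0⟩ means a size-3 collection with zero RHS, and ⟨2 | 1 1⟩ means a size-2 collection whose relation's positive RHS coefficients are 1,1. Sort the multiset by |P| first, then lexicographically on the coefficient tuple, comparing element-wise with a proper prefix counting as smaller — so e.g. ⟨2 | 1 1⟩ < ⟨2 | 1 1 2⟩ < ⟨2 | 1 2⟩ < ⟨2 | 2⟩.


Δ(Σ) — 10 vertices, 12 min non-faces:

  {6,9}:  v_{6} + v_{9} = 0 — sig = ⟨2 | 0⟩
  {1,6}:  v_{1} + v_{6} = v_{3} — sig = ⟨2 | 1⟩
  {3,9}:  v_{3} + v_{9} = v_{1} — sig = ⟨2 | 1⟩
  {7,8}:  v_{7} + v_{8} = v_{1} — sig = ⟨2 | 1⟩
  {2,7}:  v_{2} + v_{7} = v_{1} + v_{3} + v_{5} — sig = ⟨2 | 1 1 1⟩
  {2,9}:  v_{2} + v_{9} = v_{1} + v_{5} + v_{8} — sig = ⟨2 | 1 1 1⟩
  {6,7}:  v_{6} + v_{7} = v_{0} + 2·v_{3} + v_{4} + v_{5} — sig = ⟨2 | 1 1 1 2⟩
  {7,9}:  v_{7} + v_{9} = v_{0} + 2·v_{1} + v_{4} + v_{5} — sig = ⟨2 | 1 1 1 2⟩
  {0,2,4}:  v_{0} + v_{2} + v_{4} = 0 — sig = ⟨3 | 0⟩
  {3,5,8}:  v_{3} + v_{5} + v_{8} = v_{2} — sig = ⟨3 | 1⟩
  {0,1,3,4,5}:  v_{0} + v_{1} + v_{3} + v_{4} + v_{5} = v_{7} — sig = ⟨5 | 1⟩
  {0,1,4,5,8}:  v_{0} + v_{1} + v_{4} + v_{5} + v_{8} = v_{9} — sig = ⟨5 | 1⟩

Sorted signature multiset PRS(X):
    ⟨2 | 0⟩
    ⟨2 | 1⟩
    ⟨2 | 1⟩
    ⟨2 | 1⟩
    ⟨2 | 1 1 1⟩
    ⟨2 | 1 1 1⟩
    ⟨2 | 1 1 1 2⟩
    ⟨2 | 1 1 1 2⟩
    ⟨3 | 0⟩
    ⟨3 | 1⟩
    ⟨5 | 1⟩
    ⟨5 | 1⟩


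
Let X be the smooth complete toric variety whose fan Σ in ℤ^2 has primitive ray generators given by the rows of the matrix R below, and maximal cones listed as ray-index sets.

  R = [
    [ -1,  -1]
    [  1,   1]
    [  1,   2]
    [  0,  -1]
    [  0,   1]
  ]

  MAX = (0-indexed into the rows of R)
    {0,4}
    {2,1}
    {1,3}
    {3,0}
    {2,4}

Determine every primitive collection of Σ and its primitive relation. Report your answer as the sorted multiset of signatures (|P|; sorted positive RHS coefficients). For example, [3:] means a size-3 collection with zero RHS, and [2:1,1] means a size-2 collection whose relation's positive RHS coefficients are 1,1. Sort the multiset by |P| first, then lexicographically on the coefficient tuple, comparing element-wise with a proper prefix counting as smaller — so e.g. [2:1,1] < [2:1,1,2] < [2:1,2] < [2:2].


The 5 primitive collections of Σ (r=5, n=2):

  {0,1}:  v_{0} + v_{1} = 0  ⟹  sig = [2:]
  {3,4}:  v_{3} + v_{4} = 0  ⟹  sig = [2:]
  {0,2}:  v_{0} + v_{2} = v_{4}  ⟹  sig = [2:1]
  {1,4}:  v_{1} + v_{4} = v_{2}  ⟹  sig = [2:1]
  {2,3}:  v_{2} + v_{3} = v_{1}  ⟹  sig = [2:1]

so the primitive-relation signature multiset is
    |P|=2: 5 collections, coeffs (), (), (1), (1), (1)


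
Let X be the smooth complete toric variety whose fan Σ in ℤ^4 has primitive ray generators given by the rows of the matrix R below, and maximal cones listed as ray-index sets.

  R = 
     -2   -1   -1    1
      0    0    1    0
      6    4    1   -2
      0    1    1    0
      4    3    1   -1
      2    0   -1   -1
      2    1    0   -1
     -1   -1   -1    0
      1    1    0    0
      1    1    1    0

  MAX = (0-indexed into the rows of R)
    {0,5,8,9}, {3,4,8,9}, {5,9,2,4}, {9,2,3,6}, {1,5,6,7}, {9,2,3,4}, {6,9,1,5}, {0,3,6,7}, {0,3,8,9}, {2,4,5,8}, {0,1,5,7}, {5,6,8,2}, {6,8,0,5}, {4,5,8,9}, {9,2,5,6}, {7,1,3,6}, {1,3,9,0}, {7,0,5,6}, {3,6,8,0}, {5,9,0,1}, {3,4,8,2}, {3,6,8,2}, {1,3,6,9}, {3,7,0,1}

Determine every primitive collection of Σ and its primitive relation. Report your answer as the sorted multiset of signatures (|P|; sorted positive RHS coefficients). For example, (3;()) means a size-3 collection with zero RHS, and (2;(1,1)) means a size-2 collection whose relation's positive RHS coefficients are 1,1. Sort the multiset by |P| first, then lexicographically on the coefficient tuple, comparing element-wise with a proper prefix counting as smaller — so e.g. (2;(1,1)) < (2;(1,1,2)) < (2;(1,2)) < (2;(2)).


15 minimal non-faces of Δ(Σ) (on 10 rays):

  {7,9}:  v_{7} + v_{9} = 0 — sig = (2;())
  {1,8}:  v_{1} + v_{8} = v_{9} — sig = (2;(1))
  {3,5}:  v_{3} + v_{5} = v_{6} — sig = (2;(1))
  {4,6}:  v_{4} + v_{6} = v_{2} — sig = (2;(1))
  {4,7}:  v_{4} + v_{7} = v_{6} + v_{8} — sig = (2;(1,1))
  {7,8}:  v_{7} + v_{8} = v_{0} + v_{6} — sig = (2;(1,1))
  {0,2}:  v_{0} + v_{2} = v_{6} + 2·v_{8} — sig = (2;(1,2))
  {1,4}:  v_{1} + v_{4} = v_{6} + 2·v_{9} — sig = (2;(1,2))
  {2,7}:  v_{2} + v_{7} = 2·v_{6} + v_{8} — sig = (2;(1,2))
  {0,4}:  v_{0} + v_{4} = 2·v_{8} — sig = (2;(2))
  {1,2}:  v_{1} + v_{2} = 2·v_{6} + 2·v_{9} — sig = (2;(2,2))
  {0,1,6}:  v_{0} + v_{1} + v_{6} = 0 — sig = (3;())
  {0,6,9}:  v_{0} + v_{6} + v_{9} = v_{8} — sig = (3;(1))
  {6,8,9}:  v_{6} + v_{8} + v_{9} = v_{4} — sig = (3;(1))
  {2,8,9}:  v_{2} + v_{8} + v_{9} = 2·v_{4} — sig = (3;(2))

Sorted signature multiset PRS(X):
[(2;()), (2;(1)), (2;(1)), (2;(1)), (2;(1,1)), (2;(1,1)), (2;(1,2)), (2;(1,2)), (2;(1,2)), (2;(2)), (2;(2,2)), (3;()), (3;(1)), (3;(1)), (3;(2))]


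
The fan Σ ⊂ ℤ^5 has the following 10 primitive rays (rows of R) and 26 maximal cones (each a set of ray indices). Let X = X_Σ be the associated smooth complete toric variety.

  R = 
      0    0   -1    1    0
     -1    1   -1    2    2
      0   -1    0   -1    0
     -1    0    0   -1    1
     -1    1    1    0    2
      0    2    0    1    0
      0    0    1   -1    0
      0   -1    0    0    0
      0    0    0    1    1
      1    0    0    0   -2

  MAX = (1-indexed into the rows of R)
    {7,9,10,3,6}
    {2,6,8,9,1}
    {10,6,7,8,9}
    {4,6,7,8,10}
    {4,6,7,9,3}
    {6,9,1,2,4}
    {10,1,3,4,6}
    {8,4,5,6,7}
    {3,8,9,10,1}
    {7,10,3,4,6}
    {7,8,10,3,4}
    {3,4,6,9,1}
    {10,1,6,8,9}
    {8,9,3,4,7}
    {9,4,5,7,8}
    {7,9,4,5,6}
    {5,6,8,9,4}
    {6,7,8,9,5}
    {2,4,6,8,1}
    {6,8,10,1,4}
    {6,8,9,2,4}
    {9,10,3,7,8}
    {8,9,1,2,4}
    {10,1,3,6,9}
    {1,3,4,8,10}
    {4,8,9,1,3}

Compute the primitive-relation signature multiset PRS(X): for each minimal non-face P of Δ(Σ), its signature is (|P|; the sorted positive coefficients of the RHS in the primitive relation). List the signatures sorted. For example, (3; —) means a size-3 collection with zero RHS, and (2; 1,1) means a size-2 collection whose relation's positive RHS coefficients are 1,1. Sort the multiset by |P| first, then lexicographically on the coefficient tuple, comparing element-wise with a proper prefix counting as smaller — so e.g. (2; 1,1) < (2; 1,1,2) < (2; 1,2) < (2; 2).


12 minimal non-faces of Δ(Σ) (on 10 rays):

  • {1,7}:  v_{1} + v_{7} = 0  so sig = (2; —)
  • {2,3}:  v_{2} + v_{3} = v_{1} + v_{4} + v_{9}  so sig = (2; 1,1,1)
  • {2,10}:  v_{2} + v_{10} = v_{1} + v_{6} + v_{8}  so sig = (2; 1,1,1)
  • {3,5}:  v_{3} + v_{5} = v_{4} + v_{7} + v_{9}  so sig = (2; 1,1,1)
  • {5,10}:  v_{5} + v_{10} = v_{6} + v_{7} + v_{8}  so sig = (2; 1,1,1)
  • {1,5}:  v_{1} + v_{5} = v_{4} + v_{6} + v_{8} + v_{9}  so sig = (2; 1,1,1,1)
  • {2,7}:  v_{2} + v_{7} = v_{4} + v_{6} + v_{8} + v_{9}  so sig = (2; 1,1,1,1)
  • {2,5}:  v_{2} + v_{5} = 2·v_{4} + 2·v_{6} + 2·v_{8} + 2·v_{9}  so sig = (2; 2,2,2,2)
  • {3,6,8}:  v_{3} + v_{6} + v_{8} = 0  so sig = (3; —)
  • {4,9,10}:  v_{4} + v_{9} + v_{10} = 0  so sig = (3; —)
  • {1,4,6,8,9}:  v_{1} + v_{4} + v_{6} + v_{8} + v_{9} = v_{2}  so sig = (5; 1)
  • {4,6,7,8,9}:  v_{4} + v_{6} + v_{7} + v_{8} + v_{9} = v_{5}  so sig = (5; 1)

so the primitive-relation signature multiset is
    |P|=2: 8 collections, coeffs (), (1,1,1), (1,1,1), (1,1,1), (1,1,1), (1,1,1,1), (1,1,1,1), (2,2,2,2)
    |P|=3: 2 collections, coeffs (), ()
    |P|=5: 2 collections, coeffs (1), (1)


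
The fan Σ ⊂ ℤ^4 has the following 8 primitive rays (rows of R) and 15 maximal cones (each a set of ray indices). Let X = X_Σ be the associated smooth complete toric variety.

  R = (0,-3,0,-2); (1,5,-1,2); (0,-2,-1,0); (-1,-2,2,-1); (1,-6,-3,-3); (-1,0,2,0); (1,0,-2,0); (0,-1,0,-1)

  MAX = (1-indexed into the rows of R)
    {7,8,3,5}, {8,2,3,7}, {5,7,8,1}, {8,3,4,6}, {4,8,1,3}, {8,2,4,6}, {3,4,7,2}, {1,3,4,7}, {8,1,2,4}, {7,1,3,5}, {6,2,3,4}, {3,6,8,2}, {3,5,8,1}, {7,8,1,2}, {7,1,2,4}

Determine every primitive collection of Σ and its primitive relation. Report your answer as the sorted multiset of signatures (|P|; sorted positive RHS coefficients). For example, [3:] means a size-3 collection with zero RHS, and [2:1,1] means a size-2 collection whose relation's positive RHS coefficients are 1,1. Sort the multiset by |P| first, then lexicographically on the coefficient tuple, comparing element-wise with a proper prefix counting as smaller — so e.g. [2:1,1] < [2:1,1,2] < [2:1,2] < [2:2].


Primitive collections (9):

  {6,7}:  v_{6} + v_{7} = 0 — sig = [2:]
  {1,6}:  v_{1} + v_{6} = v_{4} + v_{8} — sig = [2:1,1]
  {5,6}:  v_{5} + v_{6} = v_{1} + v_{3} + v_{8} — sig = [2:1,1,1]
  {2,5}:  v_{2} + v_{5} = 2·v_{7} + v_{8} — sig = [2:1,2]
  {4,5}:  v_{4} + v_{5} = 2·v_{1} + v_{3} — sig = [2:1,2]
  {1,2,3}:  v_{1} + v_{2} + v_{3} = v_{7} — sig = [3:1]
  {4,7,8}:  v_{4} + v_{7} + v_{8} = v_{1} — sig = [3:1]
  {2,3,4,8}:  v_{2} + v_{3} + v_{4} + v_{8} = 0 — sig = [4:]
  {1,3,7,8}:  v_{1} + v_{3} + v_{7} + v_{8} = v_{5} — sig = [4:1]

Hence PRS(X_Σ) =
    [2:]
    [2:1,1]
    [2:1,1,1]
    [2:1,2]
    [2:1,2]
    [3:1]
    [3:1]
    [4:]
    [4:1]


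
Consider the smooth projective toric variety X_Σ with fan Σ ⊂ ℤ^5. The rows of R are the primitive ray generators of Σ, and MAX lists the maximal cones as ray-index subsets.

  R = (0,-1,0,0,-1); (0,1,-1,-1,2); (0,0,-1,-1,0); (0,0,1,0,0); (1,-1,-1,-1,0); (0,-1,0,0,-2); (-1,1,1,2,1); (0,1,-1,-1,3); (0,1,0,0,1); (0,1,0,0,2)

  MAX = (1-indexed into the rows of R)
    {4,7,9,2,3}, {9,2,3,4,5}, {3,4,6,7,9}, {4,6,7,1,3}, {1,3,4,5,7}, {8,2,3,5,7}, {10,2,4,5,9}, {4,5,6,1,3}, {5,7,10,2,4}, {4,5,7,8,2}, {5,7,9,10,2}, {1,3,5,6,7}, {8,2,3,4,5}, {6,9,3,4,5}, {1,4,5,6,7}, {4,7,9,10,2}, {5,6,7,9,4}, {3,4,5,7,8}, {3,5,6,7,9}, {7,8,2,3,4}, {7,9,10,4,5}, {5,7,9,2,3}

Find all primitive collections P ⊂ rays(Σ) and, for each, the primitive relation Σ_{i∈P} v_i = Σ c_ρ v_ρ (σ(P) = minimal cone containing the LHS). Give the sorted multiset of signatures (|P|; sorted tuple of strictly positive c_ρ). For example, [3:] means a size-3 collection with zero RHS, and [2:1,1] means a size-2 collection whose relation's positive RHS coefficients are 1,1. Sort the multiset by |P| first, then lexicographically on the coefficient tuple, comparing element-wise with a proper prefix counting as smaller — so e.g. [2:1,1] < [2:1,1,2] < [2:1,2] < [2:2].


Primitive collections (14):

  {1,9}:  v_{1} + v_{9} = 0 — sig = [2:]
  {6,10}:  v_{6} + v_{10} = 0 — sig = [2:]
  {2,6}:  v_{2} + v_{6} = v_{3} — sig = [2:1]
  {3,10}:  v_{3} + v_{10} = v_{2} — sig = [2:1]
  {8,9}:  v_{8} + v_{9} = v_{2} + v_{10} — sig = [2:1,1]
  {1,10}:  v_{1} + v_{10} = v_{3} + v_{4} + v_{5} + v_{7} — sig = [2:1,1,1,1]
  {1,2}:  v_{1} + v_{2} = 2·v_{3} + v_{4} + v_{5} + v_{7} — sig = [2:1,1,1,2]
  {6,8}:  v_{6} + v_{8} = 2·v_{3} + v_{4} + v_{5} + v_{7} — sig = [2:1,1,1,2]
  {8,10}:  v_{8} + v_{10} = 2·v_{2} + v_{4} + v_{5} + v_{7} — sig = [2:1,1,1,2]
  {1,8}:  v_{1} + v_{8} = 3·v_{3} + 2·v_{4} + 2·v_{5} + 2·v_{7} — sig = [2:2,2,2,3]
  {2,3,4,5,7}:  v_{2} + v_{3} + v_{4} + v_{5} + v_{7} = v_{8} — sig = [5:1]
  {3,4,5,6,7}:  v_{3} + v_{4} + v_{5} + v_{6} + v_{7} = v_{1} — sig = [5:1]
  {3,4,5,7,9}:  v_{3} + v_{4} + v_{5} + v_{7} + v_{9} = v_{10} — sig = [5:1]
  {2,4,5,7,9}:  v_{2} + v_{4} + v_{5} + v_{7} + v_{9} = 2·v_{10} — sig = [5:2]

so the primitive-relation signature multiset is
[[2:], [2:], [2:1], [2:1], [2:1,1], [2:1,1,1,1], [2:1,1,1,2], [2:1,1,1,2], [2:1,1,1,2], [2:2,2,2,3], [5:1], [5:1], [5:1], [5:2]]


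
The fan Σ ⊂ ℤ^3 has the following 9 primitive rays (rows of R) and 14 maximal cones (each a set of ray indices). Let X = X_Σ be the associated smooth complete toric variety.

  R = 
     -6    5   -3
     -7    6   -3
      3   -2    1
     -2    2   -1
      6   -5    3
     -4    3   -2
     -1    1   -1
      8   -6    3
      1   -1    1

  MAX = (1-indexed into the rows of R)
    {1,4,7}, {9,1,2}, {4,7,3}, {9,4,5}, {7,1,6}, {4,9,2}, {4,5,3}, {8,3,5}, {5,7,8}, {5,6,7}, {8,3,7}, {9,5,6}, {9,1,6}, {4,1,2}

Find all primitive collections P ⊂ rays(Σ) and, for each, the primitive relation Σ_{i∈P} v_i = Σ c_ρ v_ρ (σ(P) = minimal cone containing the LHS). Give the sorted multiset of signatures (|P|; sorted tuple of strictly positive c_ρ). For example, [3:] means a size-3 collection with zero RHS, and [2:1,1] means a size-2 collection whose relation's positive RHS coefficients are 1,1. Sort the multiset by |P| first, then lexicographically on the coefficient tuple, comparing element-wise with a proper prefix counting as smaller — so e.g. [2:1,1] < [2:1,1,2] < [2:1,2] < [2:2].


Primitive collections (18):

  P = {1,5}:  v_{1} + v_{5} = 0  so sig = [2:]
  P = {7,9}:  v_{7} + v_{9} = 0  so sig = [2:]
  P = {3,6}:  v_{3} + v_{6} = v_{7}  so sig = [2:1]
  P = {4,6}:  v_{4} + v_{6} = v_{1}  so sig = [2:1]
  P = {1,3}:  v_{1} + v_{3} = v_{4} + v_{7}  so sig = [2:1,1]
  P = {1,8}:  v_{1} + v_{8} = v_{3} + v_{7}  so sig = [2:1,1]
  P = {2,5}:  v_{2} + v_{5} = v_{4} + v_{9}  so sig = [2:1,1]
  P = {2,7}:  v_{2} + v_{7} = v_{1} + v_{4}  so sig = [2:1,1]
  P = {2,8}:  v_{2} + v_{8} = v_{3} + v_{4}  so sig = [2:1,1]
  P = {3,9}:  v_{3} + v_{9} = v_{4} + v_{5}  so sig = [2:1,1]
  P = {8,9}:  v_{8} + v_{9} = v_{3} + v_{5}  so sig = [2:1,1]
  P = {2,6}:  v_{2} + v_{6} = 2·v_{1} + v_{9}  so sig = [2:1,2]
  P = {6,8}:  v_{6} + v_{8} = v_{5} + 2·v_{7}  so sig = [2:1,2]
  P = {2,3}:  v_{2} + v_{3} = 2·v_{4}  so sig = [2:2]
  P = {4,8}:  v_{4} + v_{8} = 2·v_{3}  so sig = [2:2]
  P = {1,4,9}:  v_{1} + v_{4} + v_{9} = v_{2}  so sig = [3:1]
  P = {3,5,7}:  v_{3} + v_{5} + v_{7} = v_{8}  so sig = [3:1]
  P = {4,5,7}:  v_{4} + v_{5} + v_{7} = v_{3}  so sig = [3:1]

Sorted signature multiset PRS(X):
[[2:], [2:], [2:1], [2:1], [2:1,1], [2:1,1], [2:1,1], [2:1,1], [2:1,1], [2:1,1], [2:1,1], [2:1,2], [2:1,2], [2:2], [2:2], [3:1], [3:1], [3:1]]


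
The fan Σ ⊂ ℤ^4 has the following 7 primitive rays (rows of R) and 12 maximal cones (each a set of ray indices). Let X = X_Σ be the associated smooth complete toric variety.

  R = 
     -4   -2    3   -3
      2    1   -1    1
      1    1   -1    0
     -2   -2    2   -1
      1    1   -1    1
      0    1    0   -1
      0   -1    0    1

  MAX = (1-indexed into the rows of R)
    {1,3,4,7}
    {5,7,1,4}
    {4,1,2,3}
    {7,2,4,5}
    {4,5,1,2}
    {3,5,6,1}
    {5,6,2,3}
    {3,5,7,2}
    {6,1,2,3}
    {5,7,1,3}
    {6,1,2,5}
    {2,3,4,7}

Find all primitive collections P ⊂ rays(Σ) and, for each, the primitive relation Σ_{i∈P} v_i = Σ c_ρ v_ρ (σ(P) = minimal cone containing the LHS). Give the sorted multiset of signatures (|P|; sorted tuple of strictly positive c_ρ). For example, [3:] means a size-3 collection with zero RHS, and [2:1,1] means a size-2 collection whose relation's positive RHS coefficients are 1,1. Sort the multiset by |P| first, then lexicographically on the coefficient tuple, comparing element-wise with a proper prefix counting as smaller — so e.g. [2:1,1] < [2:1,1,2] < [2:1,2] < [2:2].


Primitive collections (5):

  P={6,7}:  v_{6} + v_{7} = 0 ; sig = [2:]
  P={4,6}:  v_{4} + v_{6} = v_{1} + v_{2} ; sig = [2:1,1]
  P={3,4,5}:  v_{3} + v_{4} + v_{5} = 0 ; sig = [3:]
  P={1,2,7}:  v_{1} + v_{2} + v_{7} = v_{4} ; sig = [3:1]
  P={1,2,3,5}:  v_{1} + v_{2} + v_{3} + v_{5} = v_{6} ; sig = [4:1]

Signatures (|P|; sorted positive RHS coefficients), sorted:
[[2:], [2:1,1], [3:], [3:1], [4:1]]


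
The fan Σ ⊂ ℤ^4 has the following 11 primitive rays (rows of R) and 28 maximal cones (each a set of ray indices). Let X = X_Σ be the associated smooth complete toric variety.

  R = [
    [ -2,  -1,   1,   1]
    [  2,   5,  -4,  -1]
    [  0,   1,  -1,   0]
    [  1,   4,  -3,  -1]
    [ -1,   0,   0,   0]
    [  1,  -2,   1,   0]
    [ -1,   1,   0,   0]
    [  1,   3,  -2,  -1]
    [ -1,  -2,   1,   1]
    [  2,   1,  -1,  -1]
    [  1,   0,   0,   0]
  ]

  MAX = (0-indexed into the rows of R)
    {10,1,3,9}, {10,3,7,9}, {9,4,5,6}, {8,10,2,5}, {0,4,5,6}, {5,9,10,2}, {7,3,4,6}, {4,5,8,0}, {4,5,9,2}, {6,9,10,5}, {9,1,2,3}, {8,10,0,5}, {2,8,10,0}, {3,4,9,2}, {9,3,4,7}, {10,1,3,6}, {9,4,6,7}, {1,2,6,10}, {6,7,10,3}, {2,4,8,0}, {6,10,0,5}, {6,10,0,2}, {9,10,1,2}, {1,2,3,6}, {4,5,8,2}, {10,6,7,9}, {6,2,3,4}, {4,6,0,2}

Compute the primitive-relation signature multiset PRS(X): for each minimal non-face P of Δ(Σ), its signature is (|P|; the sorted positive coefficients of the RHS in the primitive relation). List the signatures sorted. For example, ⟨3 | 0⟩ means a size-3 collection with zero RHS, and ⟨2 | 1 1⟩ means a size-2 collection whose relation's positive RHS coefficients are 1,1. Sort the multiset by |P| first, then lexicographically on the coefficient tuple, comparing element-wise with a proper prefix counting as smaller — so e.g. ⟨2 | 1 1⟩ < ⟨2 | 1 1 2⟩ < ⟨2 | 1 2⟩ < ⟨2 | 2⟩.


|primitive collections| = 22. Relations:

  P={0,9}:  v_{0} + v_{9} = 0  →  sig = ⟨2 | 0⟩
  P={4,10}:  v_{4} + v_{10} = 0  →  sig = ⟨2 | 0⟩
  P={2,7}:  v_{2} + v_{7} = v_{3}  →  sig = ⟨2 | 1⟩
  P={5,7}:  v_{5} + v_{7} = v_{9}  →  sig = ⟨2 | 1⟩
  P={6,8}:  v_{6} + v_{8} = v_{0}  →  sig = ⟨2 | 1⟩
  P={7,8}:  v_{7} + v_{8} = v_{2}  →  sig = ⟨2 | 1⟩
  P={0,7}:  v_{0} + v_{7} = v_{2} + v_{6}  →  sig = ⟨2 | 1 1⟩
  P={1,4}:  v_{1} + v_{4} = v_{2} + v_{3}  →  sig = ⟨2 | 1 1⟩
  P={3,5}:  v_{3} + v_{5} = v_{2} + v_{9}  →  sig = ⟨2 | 1 1⟩
  P={8,9}:  v_{8} + v_{9} = v_{2} + v_{5}  →  sig = ⟨2 | 1 1⟩
  P={1,5}:  v_{1} + v_{5} = 2·v_{2} + v_{9} + v_{10}  →  sig = ⟨2 | 1 1 2⟩
  P={0,1}:  v_{0} + v_{1} = 3·v_{2} + v_{6} + v_{10}  →  sig = ⟨2 | 1 1 3⟩
  P={0,3}:  v_{0} + v_{3} = 2·v_{2} + v_{6}  →  sig = ⟨2 | 1 2⟩
  P={1,7}:  v_{1} + v_{7} = 2·v_{3} + v_{10}  →  sig = ⟨2 | 1 2⟩
  P={1,8}:  v_{1} + v_{8} = 3·v_{2} + v_{10}  →  sig = ⟨2 | 1 3⟩
  P={3,8}:  v_{3} + v_{8} = 2·v_{2}  →  sig = ⟨2 | 2⟩
  P={2,5,6}:  v_{2} + v_{5} + v_{6} = 0  →  sig = ⟨3 | 0⟩
  P={0,2,5}:  v_{0} + v_{2} + v_{5} = v_{8}  →  sig = ⟨3 | 1⟩
  P={2,3,10}:  v_{2} + v_{3} + v_{10} = v_{1}  →  sig = ⟨3 | 1⟩
  P={2,6,9}:  v_{2} + v_{6} + v_{9} = v_{7}  →  sig = ⟨3 | 1⟩
  P={1,6,9}:  v_{1} + v_{6} + v_{9} = v_{3} + v_{7} + v_{10}  →  sig = ⟨3 | 1 1 1⟩
  P={3,6,9}:  v_{3} + v_{6} + v_{9} = 2·v_{7}  →  sig = ⟨3 | 2⟩

Signatures (|P|; sorted positive RHS coefficients), sorted:
    |P|=2: 16 collections, coeffs (), (), (1), (1), (1), (1), (1,1), (1,1), (1,1), (1,1), (1,1,2), (1,1,3), (1,2), (1,2), (1,3), (2)
    |P|=3: 6 collections, coeffs (), (1), (1), (1), (1,1,1), (2)
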